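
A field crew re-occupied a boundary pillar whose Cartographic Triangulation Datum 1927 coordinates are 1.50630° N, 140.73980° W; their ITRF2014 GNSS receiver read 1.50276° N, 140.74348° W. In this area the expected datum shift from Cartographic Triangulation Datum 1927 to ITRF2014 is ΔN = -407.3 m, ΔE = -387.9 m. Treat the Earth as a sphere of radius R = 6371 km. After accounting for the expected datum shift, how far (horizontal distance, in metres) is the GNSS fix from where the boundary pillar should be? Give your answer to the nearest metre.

25 m

Observed coordinate differences: Δφ = -0.00354°, Δλ = -0.00368°.
Converting to metres (1° lat = 111195 m, cos φ = 0.999654): observed ΔN = -393.6 m, observed ΔE = -409.1 m.
Subtracting the expected shift leaves a residual of -393.6 − (-407.3) = 13.7 m north and -409.1 − (-387.9) = -21.2 m east.
Residual distance = √(13.7² + (-21.2)²) = 25.2 m.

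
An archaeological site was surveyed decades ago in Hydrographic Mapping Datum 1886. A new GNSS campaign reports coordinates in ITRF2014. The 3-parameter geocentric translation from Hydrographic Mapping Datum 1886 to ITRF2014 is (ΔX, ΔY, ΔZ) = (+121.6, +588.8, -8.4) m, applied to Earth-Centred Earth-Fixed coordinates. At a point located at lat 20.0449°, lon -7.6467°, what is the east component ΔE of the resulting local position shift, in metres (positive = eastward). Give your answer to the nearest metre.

ΔE = 600 m

At φ = 20.0449°, λ = -7.6467°: sin φ = 0.342756, cos φ = 0.939424, sin λ = -0.133064, cos λ = 0.991107.
ΔE = −sin λ·ΔX + cos λ·ΔY = −(-0.133064)·(121.6) + (0.991107)·(588.8) = 599.74 m.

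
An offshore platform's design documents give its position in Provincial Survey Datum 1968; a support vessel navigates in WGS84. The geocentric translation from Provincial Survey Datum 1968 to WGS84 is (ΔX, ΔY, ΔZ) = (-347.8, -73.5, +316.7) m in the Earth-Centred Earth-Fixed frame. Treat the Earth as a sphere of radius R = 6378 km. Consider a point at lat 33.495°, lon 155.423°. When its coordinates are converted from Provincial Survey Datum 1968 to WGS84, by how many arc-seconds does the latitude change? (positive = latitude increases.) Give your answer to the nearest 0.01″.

sin φ = 0.551864, cos φ = 0.833934, sin λ = 0.415916, cos λ = -0.909403.
North component: ΔN = −sin φ cos λ·ΔX − sin φ sin λ·ΔY + cos φ·ΔZ = −(0.551864)(-0.909403)(-347.8) − (0.551864)(0.415916)(-73.5) + (0.833934)(316.7) = 106.43 m.
1° of latitude spans πR/180 = 111317 m, so Δφ = 106.43 / 111317 × 3600 = 3.442″.

Δφ = 3.44″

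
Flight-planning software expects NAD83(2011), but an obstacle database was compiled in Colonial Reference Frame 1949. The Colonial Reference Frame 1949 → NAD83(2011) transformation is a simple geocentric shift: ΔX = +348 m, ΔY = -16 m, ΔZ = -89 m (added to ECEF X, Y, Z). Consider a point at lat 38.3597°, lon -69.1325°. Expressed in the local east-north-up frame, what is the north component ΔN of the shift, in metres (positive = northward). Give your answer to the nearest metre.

ΔN = -156 m

The local north axis is (−sin φ cos λ, −sin φ sin λ, cos φ), giving ΔN = -76.929 − 9.278 − 69.788 = -156.00 m.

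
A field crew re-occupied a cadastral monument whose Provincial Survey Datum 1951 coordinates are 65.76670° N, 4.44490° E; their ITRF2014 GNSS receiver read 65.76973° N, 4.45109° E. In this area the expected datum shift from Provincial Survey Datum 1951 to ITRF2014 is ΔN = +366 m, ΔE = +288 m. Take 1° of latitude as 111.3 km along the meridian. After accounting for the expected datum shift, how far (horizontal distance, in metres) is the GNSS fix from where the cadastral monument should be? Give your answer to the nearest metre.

Observed coordinate differences: Δφ = +0.00303°, Δλ = +0.00619°.
Converting to metres (1° lat = 111300 m, cos φ = 0.410453): observed ΔN = 337.2 m, observed ΔE = 282.8 m.
Subtracting the expected shift leaves a residual of 337.2 − (366) = -28.8 m north and 282.8 − (288) = -5.2 m east.
Residual distance = √((-28.8)² + (-5.2)²) = 29.2 m.

29 m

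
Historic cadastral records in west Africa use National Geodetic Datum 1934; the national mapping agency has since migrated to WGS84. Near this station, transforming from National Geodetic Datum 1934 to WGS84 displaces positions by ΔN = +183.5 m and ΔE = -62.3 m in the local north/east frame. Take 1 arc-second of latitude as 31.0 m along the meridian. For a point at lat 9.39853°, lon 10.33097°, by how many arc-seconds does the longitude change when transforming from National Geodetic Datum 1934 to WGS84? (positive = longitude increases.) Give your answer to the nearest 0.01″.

At latitude 9.39853°, cos φ = 0.986576.
1″ of longitude at this latitude = 31.00 × cos φ = 30.5839 m, so Δλ = -62.3 / 30.5839 = -2.037″.

Δλ = -2.04″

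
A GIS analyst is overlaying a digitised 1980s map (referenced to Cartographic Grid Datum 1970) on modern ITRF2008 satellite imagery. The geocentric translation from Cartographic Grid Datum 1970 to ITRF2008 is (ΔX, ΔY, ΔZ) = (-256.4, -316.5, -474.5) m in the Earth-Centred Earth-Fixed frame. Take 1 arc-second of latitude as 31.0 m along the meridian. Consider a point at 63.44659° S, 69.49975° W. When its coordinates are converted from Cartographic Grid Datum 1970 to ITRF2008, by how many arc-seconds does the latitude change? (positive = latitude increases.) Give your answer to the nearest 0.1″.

Δφ = -0.9″

sin φ = -0.894518, cos φ = 0.447032, sin λ = -0.936671, cos λ = 0.350211.
North component: ΔN = −sin φ cos λ·ΔX − sin φ sin λ·ΔY + cos φ·ΔZ = −(-0.894518)(0.350211)(-256.4) − (-0.894518)(-0.936671)(-316.5) + (0.447032)(-474.5) = -27.25 m.
1° of latitude spans 3600 × 31.00 = 111600 m, so Δφ = -27.25 / 111600 × 3600 = -0.879″.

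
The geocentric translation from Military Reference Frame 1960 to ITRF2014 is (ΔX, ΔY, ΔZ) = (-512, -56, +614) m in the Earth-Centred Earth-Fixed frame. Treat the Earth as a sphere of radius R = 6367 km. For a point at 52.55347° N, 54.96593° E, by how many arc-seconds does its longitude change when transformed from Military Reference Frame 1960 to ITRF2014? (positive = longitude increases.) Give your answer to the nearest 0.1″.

Δλ = 20.6″

sin φ = 0.793921, cos φ = 0.608021, sin λ = 0.818811, cos λ = 0.574063.
East component: ΔE = −sin λ·ΔX + cos λ·ΔY = −(0.818811)(-512) + (0.574063)(-56) = 387.08 m.
1° of latitude spans πR/180 = 111125 m; at latitude φ, 1° of longitude spans that × cos φ = 67566.4 m, so Δλ = 387.08 / 67566.4 × 3600 = 20.624″.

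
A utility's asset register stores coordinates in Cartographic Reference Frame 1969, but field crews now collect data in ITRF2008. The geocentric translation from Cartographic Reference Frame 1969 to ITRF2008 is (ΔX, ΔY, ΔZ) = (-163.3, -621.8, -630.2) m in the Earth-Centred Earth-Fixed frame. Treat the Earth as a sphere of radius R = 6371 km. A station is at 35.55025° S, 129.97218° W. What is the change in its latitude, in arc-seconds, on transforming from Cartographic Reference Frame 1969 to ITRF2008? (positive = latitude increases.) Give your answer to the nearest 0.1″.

sin φ = -0.581417, cos φ = 0.813606, sin λ = -0.766356, cos λ = -0.642416.
North component: ΔN = −sin φ cos λ·ΔX − sin φ sin λ·ΔY + cos φ·ΔZ = −(-0.581417)(-0.642416)(-163.3) − (-0.581417)(-0.766356)(-621.8) + (0.813606)(-630.2) = -174.68 m.
1° of latitude spans πR/180 = 111195 m, so Δφ = -174.68 / 111195 × 3600 = -5.655″.

Δφ = -5.7″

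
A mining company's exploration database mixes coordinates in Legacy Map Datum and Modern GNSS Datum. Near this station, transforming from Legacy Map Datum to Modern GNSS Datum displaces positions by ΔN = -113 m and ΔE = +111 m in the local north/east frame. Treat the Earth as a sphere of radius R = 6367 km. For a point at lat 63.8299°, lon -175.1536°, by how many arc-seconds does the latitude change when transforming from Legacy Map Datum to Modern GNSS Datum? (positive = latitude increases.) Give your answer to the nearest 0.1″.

Δφ = -3.7″

On a sphere of radius R, 1 rad of latitude = R, so Δφ = ΔN / R = -113.0 / 6367000 = -1.7748e-05 rad = -3.661″.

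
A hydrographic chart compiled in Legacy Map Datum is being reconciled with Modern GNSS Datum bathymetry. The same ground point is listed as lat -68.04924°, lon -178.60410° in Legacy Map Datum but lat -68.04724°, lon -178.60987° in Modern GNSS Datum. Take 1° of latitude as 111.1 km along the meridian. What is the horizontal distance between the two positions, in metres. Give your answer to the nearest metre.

327 m

Δφ = -68.04724° − -68.04924° = +0.00200°; Δλ = -178.60987° − -178.60410° = -0.00577°.
ΔN = Δφ × 111100 = 222.2 m; ΔE = Δλ × 111100 × cos(-68.04924°) = -0.00577 × 111100 × 0.373810 = -239.6 m.
Distance = √(ΔE² + ΔN²) = √((-239.6)² + 222.2²) = 326.8 m.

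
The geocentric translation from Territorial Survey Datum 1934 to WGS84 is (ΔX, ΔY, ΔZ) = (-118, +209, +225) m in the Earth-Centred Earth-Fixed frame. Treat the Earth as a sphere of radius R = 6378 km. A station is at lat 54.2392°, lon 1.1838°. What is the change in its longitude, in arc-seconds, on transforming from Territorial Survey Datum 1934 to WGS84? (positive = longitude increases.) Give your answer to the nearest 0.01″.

sin φ = 0.811464, cos φ = 0.584403, sin λ = 0.020660, cos λ = 0.999787.
East component: ΔE = −sin λ·ΔX + cos λ·ΔY = −(0.020660)(-118) + (0.999787)(209) = 211.39 m.
1° of latitude spans πR/180 = 111317 m; at latitude φ, 1° of longitude spans that × cos φ = 65054.0 m, so Δλ = 211.39 / 65054.0 × 3600 = 11.698″.

Δλ = 11.70″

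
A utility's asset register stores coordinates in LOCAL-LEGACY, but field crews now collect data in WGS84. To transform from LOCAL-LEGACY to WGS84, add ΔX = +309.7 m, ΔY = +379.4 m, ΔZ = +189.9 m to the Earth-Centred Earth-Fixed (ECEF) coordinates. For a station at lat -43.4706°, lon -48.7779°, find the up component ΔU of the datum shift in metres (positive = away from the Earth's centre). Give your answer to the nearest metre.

ΔU = -190 m

At φ = -43.4706°, λ = -48.7779°: sin φ = -0.687982, cos φ = 0.725727, sin λ = -0.752161, cos λ = 0.658980.
ΔU = cos φ cos λ·ΔX + cos φ sin λ·ΔY + sin φ·ΔZ = (0.725727)(0.658980)(309.7) + (0.725727)(-0.752161)(379.4) + (-0.687982)(189.9) = -189.64 m.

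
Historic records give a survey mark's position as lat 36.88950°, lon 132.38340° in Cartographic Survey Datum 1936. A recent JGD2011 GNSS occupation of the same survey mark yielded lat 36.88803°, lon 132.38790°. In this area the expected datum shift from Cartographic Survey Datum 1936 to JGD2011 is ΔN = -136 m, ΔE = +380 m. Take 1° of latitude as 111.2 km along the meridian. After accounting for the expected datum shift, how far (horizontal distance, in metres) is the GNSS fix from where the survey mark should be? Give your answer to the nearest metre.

Observed coordinate differences: Δφ = -0.00147°, Δλ = +0.00450°.
Converting to metres (1° lat = 111200 m, cos φ = 0.799795): observed ΔN = -163.5 m, observed ΔE = 400.2 m.
Subtracting the expected shift leaves a residual of -163.5 − (-136) = -27.5 m north and 400.2 − (380) = 20.2 m east.
Residual distance = √((-27.5)² + 20.2²) = 34.1 m.

34 m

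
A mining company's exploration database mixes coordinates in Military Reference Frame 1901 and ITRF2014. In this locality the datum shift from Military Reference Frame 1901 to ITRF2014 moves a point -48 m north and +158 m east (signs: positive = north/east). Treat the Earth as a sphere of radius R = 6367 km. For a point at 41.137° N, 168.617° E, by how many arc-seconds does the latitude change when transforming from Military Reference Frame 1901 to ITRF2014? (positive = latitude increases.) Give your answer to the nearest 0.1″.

Δφ = -1.6″

On a sphere of radius R, 1 rad of latitude = R, so Δφ = ΔN / R = -48.0 / 6367000 = -7.5389e-06 rad = -1.555″.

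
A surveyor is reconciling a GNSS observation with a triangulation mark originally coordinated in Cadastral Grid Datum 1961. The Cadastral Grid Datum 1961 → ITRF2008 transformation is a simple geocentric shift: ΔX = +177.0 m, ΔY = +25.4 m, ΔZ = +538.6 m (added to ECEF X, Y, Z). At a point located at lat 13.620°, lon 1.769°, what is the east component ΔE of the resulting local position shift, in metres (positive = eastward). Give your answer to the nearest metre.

At φ = 13.620°, λ = 1.769°: sin φ = 0.235481, cos φ = 0.971879, sin λ = 0.030870, cos λ = 0.999523.
ΔE = −sin λ·ΔX + cos λ·ΔY = −(0.030870)·(177.0) + (0.999523)·(25.4) = 19.92 m.

ΔE = 20 m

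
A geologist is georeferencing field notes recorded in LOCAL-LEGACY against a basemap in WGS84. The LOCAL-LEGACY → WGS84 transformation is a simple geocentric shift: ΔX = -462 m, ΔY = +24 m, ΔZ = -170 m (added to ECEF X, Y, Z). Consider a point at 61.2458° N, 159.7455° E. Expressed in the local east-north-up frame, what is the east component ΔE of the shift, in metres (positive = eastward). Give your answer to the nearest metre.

The local east axis at (φ, λ) is (−sin λ, cos λ, 0), so ΔE = −sin(159.7455°)·(-462) + cos(159.7455°)·24 = 137.42 m.

ΔE = 137 m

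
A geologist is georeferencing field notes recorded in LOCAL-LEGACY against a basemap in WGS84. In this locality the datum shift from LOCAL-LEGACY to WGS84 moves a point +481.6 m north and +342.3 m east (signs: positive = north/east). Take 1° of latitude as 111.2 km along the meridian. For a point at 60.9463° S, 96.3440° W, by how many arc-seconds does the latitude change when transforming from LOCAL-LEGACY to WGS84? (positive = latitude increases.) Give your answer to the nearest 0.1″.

Δφ = 15.6″

1° of latitude = 111.2 km, so Δφ = 481.6 / 111200 = 0.0043309° = 15.591″.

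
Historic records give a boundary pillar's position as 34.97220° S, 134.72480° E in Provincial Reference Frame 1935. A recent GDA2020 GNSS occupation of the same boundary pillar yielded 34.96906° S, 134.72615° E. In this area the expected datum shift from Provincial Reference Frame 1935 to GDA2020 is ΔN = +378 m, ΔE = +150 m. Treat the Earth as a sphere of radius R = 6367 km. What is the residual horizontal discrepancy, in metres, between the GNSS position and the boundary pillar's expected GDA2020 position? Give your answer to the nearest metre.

Observed coordinate differences: Δφ = +0.00314°, Δλ = +0.00135°.
Converting to metres (1° lat = 111125 m, cos φ = 0.819430): observed ΔN = 348.9 m, observed ΔE = 122.9 m.
Subtracting the expected shift leaves a residual of 348.9 − (378) = -29.1 m north and 122.9 − (150) = -27.1 m east.
Residual distance = √((-29.1)² + (-27.1)²) = 39.7 m.

40 m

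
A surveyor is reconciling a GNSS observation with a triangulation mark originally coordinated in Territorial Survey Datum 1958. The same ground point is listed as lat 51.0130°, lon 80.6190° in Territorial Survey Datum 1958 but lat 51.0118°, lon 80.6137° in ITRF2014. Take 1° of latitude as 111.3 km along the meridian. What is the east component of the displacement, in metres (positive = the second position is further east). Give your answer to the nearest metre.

Δφ = 51.0118° − 51.0130° = -0.0012°; Δλ = 80.6137° − 80.6190° = -0.0053°.
ΔN = Δφ × 111300 = -133.6 m; ΔE = Δλ × 111300 × cos(51.0130°) = -0.0053 × 111300 × 0.629144 = -371.1 m.

ΔE = -371 m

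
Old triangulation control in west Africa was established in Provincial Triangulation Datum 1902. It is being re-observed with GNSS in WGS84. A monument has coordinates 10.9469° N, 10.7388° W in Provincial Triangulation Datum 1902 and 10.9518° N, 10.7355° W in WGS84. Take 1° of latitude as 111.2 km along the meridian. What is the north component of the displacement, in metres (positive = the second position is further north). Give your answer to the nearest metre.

Δφ = 10.9518° − 10.9469° = +0.0049°; Δλ = -10.7355° − -10.7388° = +0.0033°.
ΔN = Δφ × 111200 = 544.9 m; ΔE = Δλ × 111200 × cos(10.9469°) = +0.0033 × 111200 × 0.981804 = 360.3 m.

ΔN = 545 m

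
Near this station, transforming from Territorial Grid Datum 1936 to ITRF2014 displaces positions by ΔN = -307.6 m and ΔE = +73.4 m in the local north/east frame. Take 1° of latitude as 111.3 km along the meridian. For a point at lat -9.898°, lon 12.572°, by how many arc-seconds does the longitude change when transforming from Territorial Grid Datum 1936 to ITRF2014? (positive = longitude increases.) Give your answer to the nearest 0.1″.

At latitude -9.898°, cos φ = 0.985115.
1° of longitude at this latitude = 111.3 × cos φ = 109.64 km, so Δλ = 73.4 / 109643.3 = 0.0006694° = 2.410″.

Δλ = 2.4″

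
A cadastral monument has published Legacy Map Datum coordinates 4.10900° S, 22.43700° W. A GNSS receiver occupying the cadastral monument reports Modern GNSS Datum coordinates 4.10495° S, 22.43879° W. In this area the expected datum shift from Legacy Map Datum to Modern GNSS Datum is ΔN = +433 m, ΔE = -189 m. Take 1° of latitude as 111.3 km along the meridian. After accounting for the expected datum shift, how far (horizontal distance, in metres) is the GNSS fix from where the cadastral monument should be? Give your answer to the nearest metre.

Observed coordinate differences: Δφ = +0.00405°, Δλ = -0.00179°.
Converting to metres (1° lat = 111300 m, cos φ = 0.997430): observed ΔN = 450.8 m, observed ΔE = -198.7 m.
Subtracting the expected shift leaves a residual of 450.8 − (433) = 17.8 m north and -198.7 − (-189) = -9.7 m east.
Residual distance = √(17.8² + (-9.7)²) = 20.2 m.

20 m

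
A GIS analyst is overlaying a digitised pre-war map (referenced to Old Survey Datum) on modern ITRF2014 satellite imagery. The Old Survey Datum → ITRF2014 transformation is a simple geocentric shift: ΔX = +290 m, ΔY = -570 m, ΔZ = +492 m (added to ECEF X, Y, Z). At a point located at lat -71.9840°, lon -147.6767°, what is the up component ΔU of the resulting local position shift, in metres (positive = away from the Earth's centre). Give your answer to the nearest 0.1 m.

ΔU = -449.4 m

The local up (radial) axis is (cos φ cos λ, cos φ sin λ, sin φ), giving ΔU = -75.794 + 94.262 − 467.877 = -449.41 m.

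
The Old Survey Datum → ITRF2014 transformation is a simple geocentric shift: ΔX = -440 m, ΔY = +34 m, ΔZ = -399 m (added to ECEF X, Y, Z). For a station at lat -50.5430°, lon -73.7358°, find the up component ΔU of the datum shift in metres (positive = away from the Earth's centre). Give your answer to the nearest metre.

At φ = -50.5430°, λ = -73.7358°: sin φ = -0.772102, cos φ = 0.635499, sin λ = -0.959980, cos λ = 0.280067.
ΔU = cos φ cos λ·ΔX + cos φ sin λ·ΔY + sin φ·ΔZ = (0.635499)(0.280067)(-440) + (0.635499)(-0.959980)(34) + (-0.772102)(-399) = 209.01 m.

ΔU = 209 m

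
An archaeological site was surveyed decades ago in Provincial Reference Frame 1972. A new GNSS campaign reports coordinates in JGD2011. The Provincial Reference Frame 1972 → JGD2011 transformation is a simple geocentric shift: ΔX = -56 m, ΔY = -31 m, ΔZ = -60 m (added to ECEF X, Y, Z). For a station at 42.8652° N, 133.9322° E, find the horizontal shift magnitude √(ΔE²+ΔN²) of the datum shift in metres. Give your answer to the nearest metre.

83 m

The local east axis at (φ, λ) is (−sin λ, cos λ, 0), so ΔE = −sin(133.9322°)·(-56) + cos(133.9322°)·(-31) = 61.84 m.
The local north axis is (−sin φ cos λ, −sin φ sin λ, cos φ), giving ΔN = -26.431 + 15.187 − 43.977 = -55.22 m.
Horizontal magnitude = √(ΔE² + ΔN²) = √(61.84² + (-55.22)²) = 82.90 m.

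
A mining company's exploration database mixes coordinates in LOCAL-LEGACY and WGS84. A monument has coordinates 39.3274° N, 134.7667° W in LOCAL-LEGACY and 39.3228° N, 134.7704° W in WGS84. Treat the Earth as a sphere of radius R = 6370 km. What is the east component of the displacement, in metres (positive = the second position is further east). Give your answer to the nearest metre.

Δφ = 39.3228° − 39.3274° = -0.0046°; Δλ = -134.7704° − -134.7667° = -0.0037°.
1° along a meridian = πR/180 = 111177 m.
ΔN = Δφ × 111177 = -511.4 m; ΔE = Δλ × 111177 × cos(39.3274°) = -0.0037 × 111177 × 0.773537 = -318.2 m.

ΔE = -318 m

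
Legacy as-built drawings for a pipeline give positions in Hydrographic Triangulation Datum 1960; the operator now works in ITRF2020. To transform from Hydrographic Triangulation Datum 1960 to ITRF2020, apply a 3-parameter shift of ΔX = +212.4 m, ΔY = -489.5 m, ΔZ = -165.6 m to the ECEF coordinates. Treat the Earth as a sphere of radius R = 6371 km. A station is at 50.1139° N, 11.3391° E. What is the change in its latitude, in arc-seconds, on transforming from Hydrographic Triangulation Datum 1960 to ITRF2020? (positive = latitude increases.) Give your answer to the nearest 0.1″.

sin φ = 0.767321, cos φ = 0.641263, sin λ = 0.196615, cos λ = 0.980481.
North component: ΔN = −sin φ cos λ·ΔX − sin φ sin λ·ΔY + cos φ·ΔZ = −(0.767321)(0.980481)(212.4) − (0.767321)(0.196615)(-489.5) + (0.641263)(-165.6) = -192.14 m.
1° of latitude spans πR/180 = 111195 m, so Δφ = -192.14 / 111195 × 3600 = -6.221″.

Δφ = -6.2″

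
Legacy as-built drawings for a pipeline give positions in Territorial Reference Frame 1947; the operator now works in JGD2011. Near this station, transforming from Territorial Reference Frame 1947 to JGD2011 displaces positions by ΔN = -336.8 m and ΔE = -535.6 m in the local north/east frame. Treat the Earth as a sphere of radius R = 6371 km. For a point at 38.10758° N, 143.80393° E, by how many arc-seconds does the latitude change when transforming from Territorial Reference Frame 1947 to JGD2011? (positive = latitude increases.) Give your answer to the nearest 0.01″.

On a sphere of radius R, 1 rad of latitude = R, so Δφ = ΔN / R = -336.8 / 6371000 = -5.2865e-05 rad = -10.904″.

Δφ = -10.90″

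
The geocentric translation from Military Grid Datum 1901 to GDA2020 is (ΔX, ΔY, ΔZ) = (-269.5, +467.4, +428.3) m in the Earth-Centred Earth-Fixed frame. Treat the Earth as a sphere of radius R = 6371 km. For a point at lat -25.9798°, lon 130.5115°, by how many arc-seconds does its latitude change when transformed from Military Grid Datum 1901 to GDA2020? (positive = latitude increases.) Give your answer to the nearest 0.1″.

sin φ = -0.438054, cos φ = 0.898949, sin λ = 0.760276, cos λ = -0.649601.
North component: ΔN = −sin φ cos λ·ΔX − sin φ sin λ·ΔY + cos φ·ΔZ = −(-0.438054)(-0.649601)(-269.5) − (-0.438054)(0.760276)(467.4) + (0.898949)(428.3) = 617.37 m.
1° of latitude spans πR/180 = 111195 m, so Δφ = 617.37 / 111195 × 3600 = 19.988″.

Δφ = 20.0″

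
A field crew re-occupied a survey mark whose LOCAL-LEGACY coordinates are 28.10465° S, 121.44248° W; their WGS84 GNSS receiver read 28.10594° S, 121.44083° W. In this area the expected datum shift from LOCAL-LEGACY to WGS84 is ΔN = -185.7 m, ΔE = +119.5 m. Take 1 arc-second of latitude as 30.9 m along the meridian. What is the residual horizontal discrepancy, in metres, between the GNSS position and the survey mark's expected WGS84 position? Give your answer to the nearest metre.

Observed coordinate differences: Δφ = -0.00129°, Δλ = +0.00165°.
Converting to metres (1° lat = 111240 m, cos φ = 0.882089): observed ΔN = -143.5 m, observed ΔE = 161.9 m.
Subtracting the expected shift leaves a residual of -143.5 − (-185.7) = 42.2 m north and 161.9 − (119.5) = 42.4 m east.
Residual distance = √(42.2² + 42.4²) = 59.8 m.

60 m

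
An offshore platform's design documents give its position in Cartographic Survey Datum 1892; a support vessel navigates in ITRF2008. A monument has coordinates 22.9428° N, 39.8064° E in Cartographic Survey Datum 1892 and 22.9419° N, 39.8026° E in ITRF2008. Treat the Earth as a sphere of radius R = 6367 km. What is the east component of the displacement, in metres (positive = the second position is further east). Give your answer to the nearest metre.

Δφ = 22.9419° − 22.9428° = -0.0009°; Δλ = 39.8026° − 39.8064° = -0.0038°.
1° along a meridian = πR/180 = 111125 m.
ΔN = Δφ × 111125 = -100.0 m; ΔE = Δλ × 111125 × cos(22.9428°) = -0.0038 × 111125 × 0.920894 = -388.9 m.

ΔE = -389 m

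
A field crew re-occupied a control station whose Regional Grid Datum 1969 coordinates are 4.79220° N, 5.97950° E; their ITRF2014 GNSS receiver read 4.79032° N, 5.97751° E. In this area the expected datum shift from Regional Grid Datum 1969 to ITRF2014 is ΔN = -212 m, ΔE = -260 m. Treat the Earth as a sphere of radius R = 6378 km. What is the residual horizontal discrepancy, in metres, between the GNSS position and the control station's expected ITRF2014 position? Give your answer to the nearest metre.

39 m

Observed coordinate differences: Δφ = -0.00188°, Δλ = -0.00199°.
Converting to metres (1° lat = 111317 m, cos φ = 0.996504): observed ΔN = -209.3 m, observed ΔE = -220.7 m.
Subtracting the expected shift leaves a residual of -209.3 − (-212) = 2.7 m north and -220.7 − (-260) = 39.3 m east.
Residual distance = √(2.7² + 39.3²) = 39.3 m.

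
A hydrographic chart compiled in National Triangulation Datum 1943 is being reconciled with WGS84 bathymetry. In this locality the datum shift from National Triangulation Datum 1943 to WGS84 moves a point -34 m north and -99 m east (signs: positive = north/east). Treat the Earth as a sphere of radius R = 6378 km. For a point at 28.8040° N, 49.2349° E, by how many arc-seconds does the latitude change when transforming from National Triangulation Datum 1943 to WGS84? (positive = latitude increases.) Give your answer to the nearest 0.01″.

On a sphere of radius R, 1 rad of latitude = R, so Δφ = ΔN / R = -34.0 / 6378000 = -5.3308e-06 rad = -1.100″.

Δφ = -1.10″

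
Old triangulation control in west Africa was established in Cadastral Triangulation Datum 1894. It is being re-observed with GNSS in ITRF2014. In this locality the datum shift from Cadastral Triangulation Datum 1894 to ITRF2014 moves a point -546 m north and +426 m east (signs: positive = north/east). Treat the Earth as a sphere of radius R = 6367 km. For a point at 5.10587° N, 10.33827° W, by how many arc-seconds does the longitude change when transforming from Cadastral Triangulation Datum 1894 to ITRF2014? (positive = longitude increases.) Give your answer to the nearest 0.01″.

Δλ = 13.86″

At latitude 5.10587°, cos φ = 0.996032.
One radian of longitude at latitude φ spans R cos φ, so Δλ = ΔE / (R cos φ) = 426.0 / (6367000 × 0.996032) = 6.7174e-05 rad = 13.856″.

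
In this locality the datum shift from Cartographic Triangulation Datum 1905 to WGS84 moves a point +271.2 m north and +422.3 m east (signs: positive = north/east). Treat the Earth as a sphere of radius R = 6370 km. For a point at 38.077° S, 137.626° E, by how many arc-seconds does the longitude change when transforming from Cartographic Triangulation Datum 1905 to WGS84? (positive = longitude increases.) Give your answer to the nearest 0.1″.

At latitude -38.077°, cos φ = 0.787183.
One radian of longitude at latitude φ spans R cos φ, so Δλ = ΔE / (R cos φ) = 422.3 / (6370000 × 0.787183) = 8.4218e-05 rad = 17.371″.

Δλ = 17.4″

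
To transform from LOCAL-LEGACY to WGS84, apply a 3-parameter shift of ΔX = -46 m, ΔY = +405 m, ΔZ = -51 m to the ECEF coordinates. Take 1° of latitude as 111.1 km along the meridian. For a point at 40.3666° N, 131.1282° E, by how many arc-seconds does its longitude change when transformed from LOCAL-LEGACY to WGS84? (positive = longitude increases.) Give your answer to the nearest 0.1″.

Δλ = -9.9″

sin φ = 0.647676, cos φ = 0.761916, sin λ = 0.753240, cos λ = -0.657746.
East component: ΔE = −sin λ·ΔX + cos λ·ΔY = −(0.753240)(-46) + (-0.657746)(405) = -231.74 m.
1° of latitude spans 111100 m; at latitude φ, 1° of longitude spans that × cos φ = 84648.9 m, so Δλ = -231.74 / 84648.9 × 3600 = -9.856″.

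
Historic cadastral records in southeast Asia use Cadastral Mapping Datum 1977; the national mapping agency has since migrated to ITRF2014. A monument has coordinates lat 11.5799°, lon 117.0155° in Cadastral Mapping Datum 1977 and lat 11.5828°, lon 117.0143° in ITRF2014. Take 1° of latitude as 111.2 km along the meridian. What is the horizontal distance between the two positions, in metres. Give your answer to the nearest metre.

348 m

Δφ = 11.5828° − 11.5799° = +0.0029°; Δλ = 117.0143° − 117.0155° = -0.0012°.
ΔN = Δφ × 111200 = 322.5 m; ΔE = Δλ × 111200 × cos(11.5799°) = -0.0012 × 111200 × 0.979646 = -130.7 m.
Distance = √(ΔE² + ΔN²) = √((-130.7)² + 322.5²) = 348.0 m.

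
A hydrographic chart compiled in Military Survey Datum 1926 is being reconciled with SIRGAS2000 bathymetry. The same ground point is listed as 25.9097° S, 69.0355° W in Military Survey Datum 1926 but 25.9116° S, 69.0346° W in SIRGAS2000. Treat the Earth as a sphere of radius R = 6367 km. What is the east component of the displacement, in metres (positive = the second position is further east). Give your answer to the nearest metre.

ΔE = 90 m

Δφ = -25.9116° − -25.9097° = -0.0019°; Δλ = -69.0346° − -69.0355° = +0.0009°.
1° along a meridian = πR/180 = 111125 m.
ΔN = Δφ × 111125 = -211.1 m; ΔE = Δλ × 111125 × cos(-25.9097°) = +0.0009 × 111125 × 0.899484 = 90.0 m.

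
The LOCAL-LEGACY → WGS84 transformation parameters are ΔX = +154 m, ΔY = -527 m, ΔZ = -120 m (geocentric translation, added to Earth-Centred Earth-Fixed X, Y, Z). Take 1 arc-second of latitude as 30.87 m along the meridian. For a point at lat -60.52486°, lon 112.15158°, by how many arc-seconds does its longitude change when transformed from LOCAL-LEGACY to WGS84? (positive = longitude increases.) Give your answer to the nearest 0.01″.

sin φ = -0.870569, cos φ = 0.492046, sin λ = 0.926190, cos λ = -0.377058.
East component: ΔE = −sin λ·ΔX + cos λ·ΔY = −(0.926190)(154) + (-0.377058)(-527) = 56.08 m.
1° of latitude spans 3600 × 30.87 = 111132 m; at latitude φ, 1° of longitude spans that × cos φ = 54682.0 m, so Δλ = 56.08 / 54682.0 × 3600 = 3.692″.

Δλ = 3.69″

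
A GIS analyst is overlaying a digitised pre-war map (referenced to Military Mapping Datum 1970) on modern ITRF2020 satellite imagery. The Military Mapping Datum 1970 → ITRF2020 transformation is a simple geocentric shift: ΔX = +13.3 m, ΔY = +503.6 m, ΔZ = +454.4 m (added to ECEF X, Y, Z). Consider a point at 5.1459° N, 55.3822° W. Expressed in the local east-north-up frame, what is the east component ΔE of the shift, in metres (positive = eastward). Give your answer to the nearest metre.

At φ = 5.1459°, λ = -55.3822°: sin φ = 0.089692, cos φ = 0.995970, sin λ = -0.822960, cos λ = 0.568099.
ΔE = −sin λ·ΔX + cos λ·ΔY = −(-0.822960)·(13.3) + (0.568099)·(503.6) = 297.04 m.

ΔE = 297 m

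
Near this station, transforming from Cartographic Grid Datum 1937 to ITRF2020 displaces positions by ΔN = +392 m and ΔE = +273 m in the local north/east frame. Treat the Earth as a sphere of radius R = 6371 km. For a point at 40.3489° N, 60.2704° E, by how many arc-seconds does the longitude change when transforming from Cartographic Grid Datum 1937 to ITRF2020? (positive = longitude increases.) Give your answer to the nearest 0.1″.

At latitude 40.3489°, cos φ = 0.762116.
One radian of longitude at latitude φ spans R cos φ, so Δλ = ΔE / (R cos φ) = 273.0 / (6371000 × 0.762116) = 5.6226e-05 rad = 11.597″.

Δλ = 11.6″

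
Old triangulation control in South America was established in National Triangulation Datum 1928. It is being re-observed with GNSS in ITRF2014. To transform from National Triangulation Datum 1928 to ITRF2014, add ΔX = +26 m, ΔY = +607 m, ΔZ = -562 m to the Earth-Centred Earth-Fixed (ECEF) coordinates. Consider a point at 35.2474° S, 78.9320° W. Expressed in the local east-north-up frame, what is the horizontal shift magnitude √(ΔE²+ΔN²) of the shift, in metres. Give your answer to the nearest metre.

The local east axis at (φ, λ) is (−sin λ, cos λ, 0), so ΔE = −sin(-78.9320°)·26 + cos(-78.9320°)·607 = 142.04 m.
The local north axis is (−sin φ cos λ, −sin φ sin λ, cos φ), giving ΔN = 2.881 − 343.789 − 458.967 = -799.88 m.
Horizontal magnitude = √(ΔE² + ΔN²) = √(142.04² + (-799.88)²) = 812.39 m.

812 m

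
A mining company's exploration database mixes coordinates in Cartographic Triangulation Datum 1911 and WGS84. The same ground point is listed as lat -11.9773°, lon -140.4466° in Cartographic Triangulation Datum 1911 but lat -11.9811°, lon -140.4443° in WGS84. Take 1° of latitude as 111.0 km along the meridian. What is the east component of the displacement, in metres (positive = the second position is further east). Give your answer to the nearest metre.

Δφ = -11.9811° − -11.9773° = -0.0038°; Δλ = -140.4443° − -140.4466° = +0.0023°.
ΔN = Δφ × 111000 = -421.8 m; ΔE = Δλ × 111000 × cos(-11.9773°) = +0.0023 × 111000 × 0.978230 = 249.7 m.

ΔE = 250 m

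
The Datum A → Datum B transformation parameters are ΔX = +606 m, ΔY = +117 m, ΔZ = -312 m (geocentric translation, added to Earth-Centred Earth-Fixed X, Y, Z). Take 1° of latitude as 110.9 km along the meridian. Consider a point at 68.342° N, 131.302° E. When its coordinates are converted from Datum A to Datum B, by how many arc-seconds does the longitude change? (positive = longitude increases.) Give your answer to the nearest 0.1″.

sin φ = 0.929403, cos φ = 0.369066, sin λ = 0.751241, cos λ = -0.660028.
East component: ΔE = −sin λ·ΔX + cos λ·ΔY = −(0.751241)(606) + (-0.660028)(117) = -532.48 m.
1° of latitude spans 110900 m; at latitude φ, 1° of longitude spans that × cos φ = 40929.4 m, so Δλ = -532.48 / 40929.4 × 3600 = -46.835″.

Δλ = -46.8″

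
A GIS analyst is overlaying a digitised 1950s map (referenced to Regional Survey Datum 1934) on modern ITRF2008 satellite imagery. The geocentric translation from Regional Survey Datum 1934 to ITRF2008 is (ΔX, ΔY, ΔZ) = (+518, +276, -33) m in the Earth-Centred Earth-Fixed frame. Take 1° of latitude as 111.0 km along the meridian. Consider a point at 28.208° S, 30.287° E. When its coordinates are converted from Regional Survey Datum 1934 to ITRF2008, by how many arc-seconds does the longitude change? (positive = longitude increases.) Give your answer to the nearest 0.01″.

sin φ = -0.472674, cos φ = 0.881237, sin λ = 0.504332, cos λ = 0.863510.
East component: ΔE = −sin λ·ΔX + cos λ·ΔY = −(0.504332)(518) + (0.863510)(276) = -22.92 m.
1° of latitude spans 111000 m; at latitude φ, 1° of longitude spans that × cos φ = 97817.4 m, so Δλ = -22.92 / 97817.4 × 3600 = -0.843″.

Δλ = -0.84″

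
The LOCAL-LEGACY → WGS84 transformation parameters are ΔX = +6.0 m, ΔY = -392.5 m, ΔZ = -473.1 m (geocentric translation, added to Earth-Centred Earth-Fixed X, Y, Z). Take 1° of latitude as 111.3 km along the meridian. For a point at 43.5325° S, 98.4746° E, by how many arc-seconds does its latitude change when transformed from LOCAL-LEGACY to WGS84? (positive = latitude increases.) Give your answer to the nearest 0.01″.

sin φ = -0.688766, cos φ = 0.724984, sin λ = 0.989081, cos λ = -0.147371.
North component: ΔN = −sin φ cos λ·ΔX − sin φ sin λ·ΔY + cos φ·ΔZ = −(-0.688766)(-0.147371)(6.0) − (-0.688766)(0.989081)(-392.5) + (0.724984)(-473.1) = -610.99 m.
1° of latitude spans 111300 m, so Δφ = -610.99 / 111300 × 3600 = -19.762″.

Δφ = -19.76″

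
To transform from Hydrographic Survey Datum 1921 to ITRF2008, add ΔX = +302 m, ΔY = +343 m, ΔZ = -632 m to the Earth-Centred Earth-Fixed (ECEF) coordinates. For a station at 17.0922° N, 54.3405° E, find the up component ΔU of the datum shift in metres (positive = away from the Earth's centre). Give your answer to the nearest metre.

The local up (radial) axis is (cos φ cos λ, cos φ sin λ, sin φ), giving ΔU = 168.280 + 266.377 − 185.751 = 248.91 m.

ΔU = 249 m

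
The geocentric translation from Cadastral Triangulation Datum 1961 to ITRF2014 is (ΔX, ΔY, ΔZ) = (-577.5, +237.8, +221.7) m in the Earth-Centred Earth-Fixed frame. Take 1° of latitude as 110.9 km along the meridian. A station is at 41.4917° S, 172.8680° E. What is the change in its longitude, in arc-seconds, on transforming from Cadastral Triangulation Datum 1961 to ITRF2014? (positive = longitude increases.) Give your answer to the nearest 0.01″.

Δλ = -7.12″

sin φ = -0.662512, cos φ = 0.749052, sin λ = 0.124156, cos λ = -0.992263.
East component: ΔE = −sin λ·ΔX + cos λ·ΔY = −(0.124156)(-577.5) + (-0.992263)(237.8) = -164.26 m.
1° of latitude spans 110900 m; at latitude φ, 1° of longitude spans that × cos φ = 83069.8 m, so Δλ = -164.26 / 83069.8 × 3600 = -7.119″.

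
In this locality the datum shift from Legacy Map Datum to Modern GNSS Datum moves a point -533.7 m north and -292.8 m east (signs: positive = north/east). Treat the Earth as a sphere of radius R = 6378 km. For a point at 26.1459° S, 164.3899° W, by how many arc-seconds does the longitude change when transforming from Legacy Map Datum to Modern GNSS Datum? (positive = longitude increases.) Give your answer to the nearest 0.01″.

Δλ = -10.55″

At latitude -26.1459°, cos φ = 0.897675.
One radian of longitude at latitude φ spans R cos φ, so Δλ = ΔE / (R cos φ) = -292.8 / (6378000 × 0.897675) = -5.1141e-05 rad = -10.549″.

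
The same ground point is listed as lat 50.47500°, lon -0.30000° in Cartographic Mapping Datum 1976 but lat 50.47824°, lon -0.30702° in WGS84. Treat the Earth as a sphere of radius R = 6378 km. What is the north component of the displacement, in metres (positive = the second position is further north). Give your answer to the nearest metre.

Δφ = 50.47824° − 50.47500° = +0.00324°; Δλ = -0.30702° − -0.30000° = -0.00702°.
1° along a meridian = πR/180 = 111317 m.
ΔN = Δφ × 111317 = 360.7 m; ΔE = Δλ × 111317 × cos(50.47500°) = -0.00702 × 111317 × 0.636415 = -497.3 m.

ΔN = 361 m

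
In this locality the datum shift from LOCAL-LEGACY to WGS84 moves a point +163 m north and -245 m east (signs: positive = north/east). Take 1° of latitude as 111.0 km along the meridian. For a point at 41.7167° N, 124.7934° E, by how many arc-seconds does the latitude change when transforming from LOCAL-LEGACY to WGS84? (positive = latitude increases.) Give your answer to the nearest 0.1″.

Δφ = 5.3″

1° of latitude = 111.0 km, so Δφ = 163.0 / 111000 = 0.0014685° = 5.286″.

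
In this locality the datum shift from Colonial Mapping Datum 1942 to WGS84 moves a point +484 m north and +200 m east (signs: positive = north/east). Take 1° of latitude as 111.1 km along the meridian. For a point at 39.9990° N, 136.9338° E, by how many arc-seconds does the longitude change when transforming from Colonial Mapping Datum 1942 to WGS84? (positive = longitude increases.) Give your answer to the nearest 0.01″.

Δλ = 8.46″

At latitude 39.9990°, cos φ = 0.766056.
1° of longitude at this latitude = 111.1 × cos φ = 85.11 km, so Δλ = 200.0 / 85108.8 = 0.0023499° = 8.460″.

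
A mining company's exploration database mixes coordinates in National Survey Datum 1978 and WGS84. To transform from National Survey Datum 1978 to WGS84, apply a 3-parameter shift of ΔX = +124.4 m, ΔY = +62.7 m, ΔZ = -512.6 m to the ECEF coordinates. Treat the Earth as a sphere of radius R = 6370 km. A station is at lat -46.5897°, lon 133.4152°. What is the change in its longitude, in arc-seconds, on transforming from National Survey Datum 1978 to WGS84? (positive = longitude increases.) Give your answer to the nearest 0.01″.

sin φ = -0.726451, cos φ = 0.687218, sin λ = 0.726392, cos λ = -0.687280.
East component: ΔE = −sin λ·ΔX + cos λ·ΔY = −(0.726392)(124.4) + (-0.687280)(62.7) = -133.46 m.
1° of latitude spans πR/180 = 111177 m; at latitude φ, 1° of longitude spans that × cos φ = 76403.2 m, so Δλ = -133.46 / 76403.2 × 3600 = -6.288″.

Δλ = -6.29″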